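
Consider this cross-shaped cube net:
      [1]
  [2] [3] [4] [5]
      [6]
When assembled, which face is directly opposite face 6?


Net: cross layout. Take square 3 as the base (bottom).
Fold the four squares in the horizontal row up around 3: 2 -> left, 4 -> right, 5 wraps to the top.
Fold 1 and 6 up from 3: 1 -> back, 6 -> front.
Opposite pairs are therefore: (1, 6), (2, 4), (3, 5).
Face 6 is opposite face 1.
face 1


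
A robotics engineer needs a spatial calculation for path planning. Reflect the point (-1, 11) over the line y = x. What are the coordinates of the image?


Transformation: reflection
Original point: (-1, 11)
Rule for reflection over y = x: (x, y) -> (y, x)
Apply: (-1, 11) -> (11, -1)
(11, -1)


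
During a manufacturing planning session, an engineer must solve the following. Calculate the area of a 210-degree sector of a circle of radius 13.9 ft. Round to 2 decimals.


Shape: circular sector
Radius r = 13.9 ft, Angle = 210 degrees
Formula: A = (angle/360) * pi * r^2
r^2 = 193.21
Fraction of circle = 210/360
A = (210/360) * pi * 193.21
A = 112.705833 * pi
A = 354.08
354.08 ft^2


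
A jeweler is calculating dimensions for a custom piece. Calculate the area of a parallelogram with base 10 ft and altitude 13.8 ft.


Shape: parallelogram
Base b = 10 ft, Height h = 13.8 ft
Formula: A = b * h
A = 10 * 13.8
A = 138
138 ft^2


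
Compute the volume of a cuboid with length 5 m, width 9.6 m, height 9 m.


Shape: rectangular prism
l = 5 m, w = 9.6 m, h = 9 m
Formula: V = l * w * h
V = 5 * 9.6 * 9
V = 48 * 9
V = 432
432 m^3


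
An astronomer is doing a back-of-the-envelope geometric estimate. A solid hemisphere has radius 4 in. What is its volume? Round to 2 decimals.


Shape: hemisphere (half of a sphere)
Radius r = 4 in
Formula: V = (1/2) * (4/3) * pi * r^3 = (2/3) * pi * r^3
r^3 = 64
(2/3) * 64 = 42.666667
V = 42.666667 * pi
V = 134.04
134.04 in^3


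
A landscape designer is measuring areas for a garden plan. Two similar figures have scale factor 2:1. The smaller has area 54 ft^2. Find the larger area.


Linear scale factor k = 2
Original area = 54 ft^2
Rule: under a linear scaling by k, areas scale by k^2.
k^2 = 2^2 = 4
New area = 54 * 4
New area = 216
216 ft^2


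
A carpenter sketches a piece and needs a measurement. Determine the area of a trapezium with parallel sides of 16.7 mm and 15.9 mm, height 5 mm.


Shape: trapezoid
Parallel sides a = 16.7 mm, b = 15.9 mm; Height h = 5 mm
Formula: A = (a + b) * h / 2
a + b = 16.7 + 15.9 = 32.6
A = 32.6 * 5 / 2
A = 163 / 2
A = 81.5
81.5 mm^2


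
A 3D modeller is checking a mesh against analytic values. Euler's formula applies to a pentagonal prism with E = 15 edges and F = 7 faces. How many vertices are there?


Polyhedron: pentagonal prism
Euler's formula for convex polyhedra: V - E + F = 2
Given: E = 15 edges and F = 7 faces
Solve for V:
V = 2 + E - F = 2 + 15 - 7 = 10
10 vertices


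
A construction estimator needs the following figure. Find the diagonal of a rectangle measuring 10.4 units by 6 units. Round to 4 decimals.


Shape: rectangle (diagonal via Pythagoras)
Sides: 10.4 units and 6 units
Formula: d = sqrt(l^2 + w^2)
l^2 = 108.16, w^2 = 36
l^2 + w^2 = 144.16
d = sqrt(144.16)
d = 12.0067
12.0067 units


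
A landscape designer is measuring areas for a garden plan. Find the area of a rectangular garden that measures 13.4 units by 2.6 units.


Shape: rectangle
Length l = 13.4 units, Width w = 2.6 units
Formula: A = l * w
A = 13.4 * 2.6
A = 34.84
34.84 units^2


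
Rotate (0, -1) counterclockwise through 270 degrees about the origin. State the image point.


Transformation: rotation about the origin
Original point: (0, -1)
Rule for 270 deg counterclockwise: (x, y) -> (y, -x)
Apply: (0, -1) -> (-1, 0)
(-1, 0)


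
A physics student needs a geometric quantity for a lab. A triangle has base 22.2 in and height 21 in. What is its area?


Shape: triangle
Base b = 22.2 in, Height h = 21 in
Formula: A = (1/2) * b * h
A = 0.5 * 22.2 * 21
A = 0.5 * 466.2
A = 233.1
233.1 in^2


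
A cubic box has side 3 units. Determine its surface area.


Shape: cube
Side s = 3 units
A cube has 6 square faces.
Formula: SA = 6 * s^2
s^2 = 9
SA = 6 * 9
SA = 54
54 units^2


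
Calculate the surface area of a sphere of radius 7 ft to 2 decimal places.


Shape: sphere
Radius r = 7 ft
Formula: SA = 4 * pi * r^2
r^2 = 49
SA = 4 * pi * 49
SA = 196 * pi
SA = 615.75
615.75 ft^2


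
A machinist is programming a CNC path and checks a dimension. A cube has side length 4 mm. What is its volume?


Shape: cube
Side s = 4 mm
Formula: V = s^3
V = 4 * 4 * 4
V = 16 * 4
V = 64
64 mm^3


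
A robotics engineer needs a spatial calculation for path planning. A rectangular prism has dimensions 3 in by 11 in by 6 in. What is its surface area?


Shape: rectangular prism
l = 3 in, w = 11 in, h = 6 in
Formula: SA = 2(lw + lh + wh)
lw = 33, lh = 18, wh = 66
lw + lh + wh = 117
SA = 2 * 117
SA = 234
234 in^2


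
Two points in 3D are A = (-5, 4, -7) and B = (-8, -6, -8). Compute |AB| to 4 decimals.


3D distance between two points
P1 = (-5, 4, -7), P2 = (-8, -6, -8)
Formula: d = sqrt((x2-x1)^2 + (y2-y1)^2 + (z2-z1)^2)
dx = -8 - -5 = -3
dy = -6 - 4 = -10
dz = -8 - -7 = -1
dx^2 + dy^2 + dz^2 = 9 + 100 + 1 = 110
d = sqrt(110)
d = 10.4881
10.4881 units


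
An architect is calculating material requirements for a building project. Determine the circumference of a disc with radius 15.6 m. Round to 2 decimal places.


Shape: circle
Radius r = 15.6 m
Formula: C = 2 * pi * r
C = 2 * pi * 15.6
C = 31.2 * pi
C = 98.02
98.02 m


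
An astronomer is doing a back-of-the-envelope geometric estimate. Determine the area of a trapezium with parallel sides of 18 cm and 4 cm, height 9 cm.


Shape: trapezoid
Parallel sides a = 18 cm, b = 4 cm; Height h = 9 cm
Formula: A = (a + b) * h / 2
a + b = 18 + 4 = 22
A = 22 * 9 / 2
A = 198 / 2
A = 99
99 cm^2


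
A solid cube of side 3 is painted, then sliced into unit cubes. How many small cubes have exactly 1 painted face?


Large cube: 3 x 3 x 3, cut into unit cubes.
n = 3, so n - 2 = 1
Cubes with 1 painted face lie in the interior of each face.
A cube has 6 faces; each contributes (n - 2)^2 = 1 such cubes.
Count = 6 * 1 = 6
6 unit cubes


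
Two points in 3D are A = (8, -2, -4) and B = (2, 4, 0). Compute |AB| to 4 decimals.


3D distance between two points
P1 = (8, -2, -4), P2 = (2, 4, 0)
Formula: d = sqrt((x2-x1)^2 + (y2-y1)^2 + (z2-z1)^2)
dx = 2 - 8 = -6
dy = 4 - -2 = 6
dz = 0 - -4 = 4
dx^2 + dy^2 + dz^2 = 36 + 36 + 16 = 88
d = sqrt(88)
d = 9.3808
9.3808 units


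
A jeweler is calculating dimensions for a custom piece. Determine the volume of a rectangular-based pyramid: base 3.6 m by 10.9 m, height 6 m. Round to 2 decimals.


Shape: rectangular pyramid
Base: 3.6 m x 10.9 m, Height h = 6 m
Formula: V = (1/3) * base_area * h
base_area = 3.6 * 10.9 = 39.24
base_area * h = 39.24 * 6 = 235.44
V = 235.44 / 3
V = 78.48
78.48 m^3


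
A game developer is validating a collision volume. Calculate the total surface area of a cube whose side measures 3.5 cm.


Shape: cube
Side s = 3.5 cm
A cube has 6 square faces.
Formula: SA = 6 * s^2
s^2 = 12.25
SA = 6 * 12.25
SA = 73.5
73.5 cm^2


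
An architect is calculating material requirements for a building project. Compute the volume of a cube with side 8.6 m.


Shape: cube
Side s = 8.6 m
Formula: V = s^3
V = 8.6 * 8.6 * 8.6
V = 73.96 * 8.6
V = 636.056
636.056 m^3


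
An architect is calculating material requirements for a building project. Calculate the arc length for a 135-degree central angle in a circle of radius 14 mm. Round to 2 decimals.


Shape: circular arc
Radius r = 14 mm, Angle = 135 degrees
Formula: L = (angle/360) * 2 * pi * r
2 * pi * r = 28 * pi
L = (135/360) * 28 * pi
L = 10.5 * pi
L = 32.99
32.99 mm


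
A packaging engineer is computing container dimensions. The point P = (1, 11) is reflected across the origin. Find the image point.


Transformation: reflection
Original point: (1, 11)
Rule for reflection through the origin: (x, y) -> (-x, -y)
Apply: (1, 11) -> (-1, -11)
(-1, -11)


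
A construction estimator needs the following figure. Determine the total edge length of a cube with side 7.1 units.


Shape: cube
Side s = 7.1 units
A cube has 12 edges, all equal.
Formula: total edge length = 12 * s
Total = 12 * 7.1
Total = 85.2
85.2 units


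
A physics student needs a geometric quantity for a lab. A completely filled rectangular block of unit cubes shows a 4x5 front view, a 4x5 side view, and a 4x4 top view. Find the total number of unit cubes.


Orthographic views of a solid rectangular block:
Front view 4 x 5 -> length = 4, height = 5
Side view 4 x 5 -> width = 4, height = 5 (consistent)
Top view 4 x 4 -> confirms length = 4, width = 4
The block is 4 x 4 x 5.
Total unit cubes = 4 * 4 * 5 = 80
80 unit cubes


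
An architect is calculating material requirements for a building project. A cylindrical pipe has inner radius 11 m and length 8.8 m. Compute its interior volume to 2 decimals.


Shape: cylinder
Radius r = 11 m, Height h = 8.8 m
Formula: V = pi * r^2 * h
r^2 = 121
V = pi * 121 * 8.8
V = 1064.8 * pi
V = 3345.17
3345.17 m^3


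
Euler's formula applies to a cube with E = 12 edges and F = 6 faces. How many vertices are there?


Polyhedron: cube
Euler's formula for convex polyhedra: V - E + F = 2
Given: E = 12 edges and F = 6 faces
Solve for V:
V = 2 + E - F = 2 + 12 - 6 = 8
8 vertices


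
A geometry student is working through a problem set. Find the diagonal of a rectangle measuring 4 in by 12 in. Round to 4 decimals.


Shape: rectangle (diagonal via Pythagoras)
Sides: 4 in and 12 in
Formula: d = sqrt(l^2 + w^2)
l^2 = 16, w^2 = 144
l^2 + w^2 = 160
d = sqrt(160)
d = 12.6491
12.6491 in


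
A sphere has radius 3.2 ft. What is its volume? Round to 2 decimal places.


Shape: sphere
Radius r = 3.2 ft
Formula: V = (4/3) * pi * r^3
r^3 = 32.768
(4/3) * 32.768 = 43.690667
V = 43.690667 * pi
V = 137.26
137.26 ft^3


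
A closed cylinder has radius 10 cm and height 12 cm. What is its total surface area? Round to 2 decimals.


Shape: closed cylinder
Radius r = 10 cm, Height h = 12 cm
Formula: SA = 2*pi*r^2 + 2*pi*r*h = 2*pi*r*(r + h)
r + h = 22
2 * r * (r + h) = 2 * 10 * 22 = 440
SA = 440 * pi
SA = 1382.3
1382.3 cm^2


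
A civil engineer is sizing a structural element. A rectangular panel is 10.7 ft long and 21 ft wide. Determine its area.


Shape: rectangle
Length l = 10.7 ft, Width w = 21 ft
Formula: A = l * w
A = 10.7 * 21
A = 224.7
224.7 ft^2


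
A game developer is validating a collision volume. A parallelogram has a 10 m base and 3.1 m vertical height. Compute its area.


Shape: parallelogram
Base b = 10 m, Height h = 3.1 m
Formula: A = b * h
A = 10 * 3.1
A = 31
31 m^2


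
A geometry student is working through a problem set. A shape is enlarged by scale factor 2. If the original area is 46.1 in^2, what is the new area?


Linear scale factor k = 2
Original area = 46.1 in^2
Rule: under a linear scaling by k, areas scale by k^2.
k^2 = 2^2 = 4
New area = 46.1 * 4
New area = 184.4
184.4 in^2


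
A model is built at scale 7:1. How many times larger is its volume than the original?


Linear scale factor k = 7
Rule: under a linear scaling by k, volumes scale by k^3.
k^3 = 7 * 7 * 7
k^3 = 49 * 7
k^3 = 343
Volume scales by a factor of 343.
343 (dimensionless)


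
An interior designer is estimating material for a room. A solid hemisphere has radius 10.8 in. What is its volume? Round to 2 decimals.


Shape: hemisphere (half of a sphere)
Radius r = 10.8 in
Formula: V = (1/2) * (4/3) * pi * r^3 = (2/3) * pi * r^3
r^3 = 1259.712
(2/3) * 1259.712 = 839.808
V = 839.808 * pi
V = 2638.33
2638.33 in^3


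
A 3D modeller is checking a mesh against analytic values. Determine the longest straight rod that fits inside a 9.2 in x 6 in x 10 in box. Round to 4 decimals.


Shape: rectangular box (space diagonal)
l = 9.2 in, w = 6 in, h = 10 in
Visualize: the diagonal of the base, then a right triangle with that diagonal and the height.
Formula: d = sqrt(l^2 + w^2 + h^2)
l^2 + w^2 + h^2 = 84.64 + 36 + 100 = 220.64
d = sqrt(220.64)
d = 14.854
14.854 in


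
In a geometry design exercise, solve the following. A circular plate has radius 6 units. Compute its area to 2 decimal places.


Shape: circle
Radius r = 6 units
Formula: A = pi * r^2
r^2 = 6^2 = 36
A = pi * 36
A = 113.1
113.1 units^2


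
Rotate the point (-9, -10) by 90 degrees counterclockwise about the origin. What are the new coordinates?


Transformation: rotation about the origin
Original point: (-9, -10)
Rule for 90 deg counterclockwise: (x, y) -> (-y, x)
Apply: (-9, -10) -> (10, -9)
(10, -9)


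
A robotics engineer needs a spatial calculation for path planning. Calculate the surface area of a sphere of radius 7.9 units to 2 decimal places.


Shape: sphere
Radius r = 7.9 units
Formula: SA = 4 * pi * r^2
r^2 = 62.41
SA = 4 * pi * 62.41
SA = 249.64 * pi
SA = 784.27
784.27 units^2


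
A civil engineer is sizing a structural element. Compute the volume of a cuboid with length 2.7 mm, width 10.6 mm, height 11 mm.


Shape: rectangular prism
l = 2.7 mm, w = 10.6 mm, h = 11 mm
Formula: V = l * w * h
V = 2.7 * 10.6 * 11
V = 28.62 * 11
V = 314.82
314.82 mm^3


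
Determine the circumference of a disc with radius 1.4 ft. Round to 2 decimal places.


Shape: circle
Radius r = 1.4 ft
Formula: C = 2 * pi * r
C = 2 * pi * 1.4
C = 2.8 * pi
C = 8.8
8.8 ft


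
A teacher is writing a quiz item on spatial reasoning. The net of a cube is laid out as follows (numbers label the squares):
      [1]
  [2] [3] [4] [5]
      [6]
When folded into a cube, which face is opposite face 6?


Net: cross layout. Take square 3 as the base (bottom).
Fold the four squares in the horizontal row up around 3: 2 -> left, 4 -> right, 5 wraps to the top.
Fold 1 and 6 up from 3: 1 -> back, 6 -> front.
Opposite pairs are therefore: (1, 6), (2, 4), (3, 5).
Face 6 is opposite face 1.
face 1


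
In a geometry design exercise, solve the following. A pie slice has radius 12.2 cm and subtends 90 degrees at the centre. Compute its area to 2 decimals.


Shape: circular sector
Radius r = 12.2 cm, Angle = 90 degrees
Formula: A = (angle/360) * pi * r^2
r^2 = 148.84
Fraction of circle = 90/360
A = (90/360) * pi * 148.84
A = 37.21 * pi
A = 116.9
116.9 cm^2


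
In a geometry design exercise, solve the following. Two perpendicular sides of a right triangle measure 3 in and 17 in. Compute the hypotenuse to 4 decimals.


Shape: right triangle
Legs a = 3 in, b = 17 in
Formula: c = sqrt(a^2 + b^2)
a^2 = 9, b^2 = 289
a^2 + b^2 = 298
c = sqrt(298)
c = 17.2627
17.2627 in


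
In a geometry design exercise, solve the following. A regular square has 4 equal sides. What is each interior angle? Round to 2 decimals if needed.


Shape: regular square (4 sides)
Formula: interior angle = (n - 2) * 180 / n
(n - 2) = 2
(n - 2) * 180 = 360
angle = 360 / 4
angle = 90
90 degrees


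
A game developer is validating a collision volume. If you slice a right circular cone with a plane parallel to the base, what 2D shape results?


Solid: right circular cone
Cutting plane: parallel to the base
Visualize the intersection of the plane with the solid's surface.
The boundary of the cut region is a circle.
circle


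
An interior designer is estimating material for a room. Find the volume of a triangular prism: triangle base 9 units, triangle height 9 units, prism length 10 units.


Shape: triangular prism
Triangle base = 9 units, triangle height = 9 units, prism length L = 10 units
Formula: V = (1/2 * b * h_tri) * L
Cross-section area = 0.5 * 9 * 9 = 40.5
V = 40.5 * 10
V = 405
405 units^3


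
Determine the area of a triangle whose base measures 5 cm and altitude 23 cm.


Shape: triangle
Base b = 5 cm, Height h = 23 cm
Formula: A = (1/2) * b * h
A = 0.5 * 5 * 23
A = 0.5 * 115
A = 57.5
57.5 cm^2


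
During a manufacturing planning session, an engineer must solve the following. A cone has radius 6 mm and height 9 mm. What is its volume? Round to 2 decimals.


Shape: cone
Radius r = 6 mm, Height h = 9 mm
Formula: V = (1/3) * pi * r^2 * h
r^2 = 36
pi * r^2 * h = pi * 36 * 9 = 324 * pi
V = 324 * pi / 3
V = 339.29
339.29 mm^3


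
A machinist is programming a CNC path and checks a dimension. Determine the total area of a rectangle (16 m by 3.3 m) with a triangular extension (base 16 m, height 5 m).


Composite shape: rectangle + triangle
Rectangle area = 16 * 3.3 = 52.8
Triangle area = 0.5 * 16 * 5 = 40
Total = 52.8 + 40
Total = 92.8
92.8 m^2


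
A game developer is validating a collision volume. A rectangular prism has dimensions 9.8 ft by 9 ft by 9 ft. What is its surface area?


Shape: rectangular prism
l = 9.8 ft, w = 9 ft, h = 9 ft
Formula: SA = 2(lw + lh + wh)
lw = 88.2, lh = 88.2, wh = 81
lw + lh + wh = 257.4
SA = 2 * 257.4
SA = 514.8
514.8 ft^2


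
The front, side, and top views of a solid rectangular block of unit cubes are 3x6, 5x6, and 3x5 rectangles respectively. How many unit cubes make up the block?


Orthographic views of a solid rectangular block:
Front view 3 x 6 -> length = 3, height = 6
Side view 5 x 6 -> width = 5, height = 6 (consistent)
Top view 3 x 5 -> confirms length = 3, width = 5
The block is 3 x 5 x 6.
Total unit cubes = 3 * 5 * 6 = 90
90 unit cubes


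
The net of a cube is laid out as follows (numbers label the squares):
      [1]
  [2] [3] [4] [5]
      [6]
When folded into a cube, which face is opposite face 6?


Net: cross layout. Take square 3 as the base (bottom).
Fold the four squares in the horizontal row up around 3: 2 -> left, 4 -> right, 5 wraps to the top.
Fold 1 and 6 up from 3: 1 -> back, 6 -> front.
Opposite pairs are therefore: (1, 6), (2, 4), (3, 5).
Face 6 is opposite face 1.
face 1


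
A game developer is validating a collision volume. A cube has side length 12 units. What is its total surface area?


Shape: cube
Side s = 12 units
A cube has 6 square faces.
Formula: SA = 6 * s^2
s^2 = 144
SA = 6 * 144
SA = 864
864 units^2


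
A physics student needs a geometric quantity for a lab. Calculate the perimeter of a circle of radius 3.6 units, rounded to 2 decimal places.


Shape: circle
Radius r = 3.6 units
Formula: C = 2 * pi * r
C = 2 * pi * 3.6
C = 7.2 * pi
C = 22.62
22.62 units


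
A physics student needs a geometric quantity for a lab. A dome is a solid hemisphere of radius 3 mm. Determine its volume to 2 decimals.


Shape: hemisphere (half of a sphere)
Radius r = 3 mm
Formula: V = (1/2) * (4/3) * pi * r^3 = (2/3) * pi * r^3
r^3 = 27
(2/3) * 27 = 18
V = 18 * pi
V = 56.55
56.55 mm^3


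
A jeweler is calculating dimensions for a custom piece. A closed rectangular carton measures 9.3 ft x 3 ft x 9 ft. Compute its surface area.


Shape: rectangular prism
l = 9.3 ft, w = 3 ft, h = 9 ft
Formula: SA = 2(lw + lh + wh)
lw = 27.9, lh = 83.7, wh = 27
lw + lh + wh = 138.6
SA = 2 * 138.6
SA = 277.2
277.2 ft^2


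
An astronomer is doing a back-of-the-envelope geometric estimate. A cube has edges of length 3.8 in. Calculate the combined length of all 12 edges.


Shape: cube
Side s = 3.8 in
A cube has 12 edges, all equal.
Formula: total edge length = 12 * s
Total = 12 * 3.8
Total = 45.6
45.6 in


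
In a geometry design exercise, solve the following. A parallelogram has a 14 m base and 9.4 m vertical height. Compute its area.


Shape: parallelogram
Base b = 14 m, Height h = 9.4 m
Formula: A = b * h
A = 14 * 9.4
A = 131.6
131.6 m^2


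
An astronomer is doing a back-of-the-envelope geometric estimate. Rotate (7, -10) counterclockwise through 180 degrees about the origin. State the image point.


Transformation: rotation about the origin
Original point: (7, -10)
Rule for 180 deg: (x, y) -> (-x, -y)
Apply: (7, -10) -> (-7, 10)
(-7, 10)


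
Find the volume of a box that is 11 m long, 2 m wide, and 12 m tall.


Shape: rectangular prism
l = 11 m, w = 2 m, h = 12 m
Formula: V = l * w * h
V = 11 * 2 * 12
V = 22 * 12
V = 264
264 m^3


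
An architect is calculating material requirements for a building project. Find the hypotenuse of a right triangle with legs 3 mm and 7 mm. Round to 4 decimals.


Shape: right triangle
Legs a = 3 mm, b = 7 mm
Formula: c = sqrt(a^2 + b^2)
a^2 = 9, b^2 = 49
a^2 + b^2 = 58
c = sqrt(58)
c = 7.6158
7.6158 mm


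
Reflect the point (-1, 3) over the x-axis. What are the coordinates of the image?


Transformation: reflection
Original point: (-1, 3)
Rule for reflection over the x-axis: (x, y) -> (x, -y)
Apply: (-1, 3) -> (-1, -3)
(-1, -3)


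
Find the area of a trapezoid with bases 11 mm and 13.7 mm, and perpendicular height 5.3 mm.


Shape: trapezoid
Parallel sides a = 11 mm, b = 13.7 mm; Height h = 5.3 mm
Formula: A = (a + b) * h / 2
a + b = 11 + 13.7 = 24.7
A = 24.7 * 5.3 / 2
A = 130.91 / 2
A = 65.455
65.455 mm^2


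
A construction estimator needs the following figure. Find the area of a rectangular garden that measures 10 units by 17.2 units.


Shape: rectangle
Length l = 10 units, Width w = 17.2 units
Formula: A = l * w
A = 10 * 17.2
A = 172
172 units^2


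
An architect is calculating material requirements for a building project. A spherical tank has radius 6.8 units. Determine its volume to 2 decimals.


Shape: sphere
Radius r = 6.8 units
Formula: V = (4/3) * pi * r^3
r^3 = 314.432
(4/3) * 314.432 = 419.242667
V = 419.242667 * pi
V = 1317.09
1317.09 units^3


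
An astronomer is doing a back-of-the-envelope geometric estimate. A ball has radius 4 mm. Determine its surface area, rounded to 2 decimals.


Shape: sphere
Radius r = 4 mm
Formula: SA = 4 * pi * r^2
r^2 = 16
SA = 4 * pi * 16
SA = 64 * pi
SA = 201.06
201.06 mm^2


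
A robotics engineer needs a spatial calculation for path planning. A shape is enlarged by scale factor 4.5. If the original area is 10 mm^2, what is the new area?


Linear scale factor k = 4.5
Original area = 10 mm^2
Rule: under a linear scaling by k, areas scale by k^2.
k^2 = 4.5^2 = 20.25
New area = 10 * 20.25
New area = 202.5
202.5 mm^2


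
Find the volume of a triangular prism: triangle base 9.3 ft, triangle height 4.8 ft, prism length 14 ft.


Shape: triangular prism
Triangle base = 9.3 ft, triangle height = 4.8 ft, prism length L = 14 ft
Formula: V = (1/2 * b * h_tri) * L
Cross-section area = 0.5 * 9.3 * 4.8 = 22.32
V = 22.32 * 14
V = 312.48
312.48 ft^3


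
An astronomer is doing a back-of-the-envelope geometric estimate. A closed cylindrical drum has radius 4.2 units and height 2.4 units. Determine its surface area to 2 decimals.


Shape: closed cylinder
Radius r = 4.2 units, Height h = 2.4 units
Formula: SA = 2*pi*r^2 + 2*pi*r*h = 2*pi*r*(r + h)
r + h = 6.6
2 * r * (r + h) = 2 * 4.2 * 6.6 = 55.44
SA = 55.44 * pi
SA = 174.17
174.17 units^2


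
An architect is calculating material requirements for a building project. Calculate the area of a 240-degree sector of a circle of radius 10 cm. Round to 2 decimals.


Shape: circular sector
Radius r = 10 cm, Angle = 240 degrees
Formula: A = (angle/360) * pi * r^2
r^2 = 100
Fraction of circle = 240/360
A = (240/360) * pi * 100
A = 66.666667 * pi
A = 209.44
209.44 cm^2


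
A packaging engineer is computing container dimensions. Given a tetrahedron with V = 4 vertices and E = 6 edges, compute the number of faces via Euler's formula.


Polyhedron: tetrahedron
Euler's formula for convex polyhedra: V - E + F = 2
Given: V = 4 vertices and E = 6 edges
Solve for F:
F = 2 + E - V = 2 + 6 - 4 = 4
4 faces


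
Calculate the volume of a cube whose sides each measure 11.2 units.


Shape: cube
Side s = 11.2 units
Formula: V = s^3
V = 11.2 * 11.2 * 11.2
V = 125.44 * 11.2
V = 1404.928
1404.928 units^3


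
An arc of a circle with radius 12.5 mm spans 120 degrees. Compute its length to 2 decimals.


Shape: circular arc
Radius r = 12.5 mm, Angle = 120 degrees
Formula: L = (angle/360) * 2 * pi * r
2 * pi * r = 25 * pi
L = (120/360) * 25 * pi
L = 8.333333 * pi
L = 26.18
26.18 mm


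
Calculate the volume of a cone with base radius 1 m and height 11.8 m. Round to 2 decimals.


Shape: cone
Radius r = 1 m, Height h = 11.8 m
Formula: V = (1/3) * pi * r^2 * h
r^2 = 1
pi * r^2 * h = pi * 1 * 11.8 = 11.8 * pi
V = 11.8 * pi / 3
V = 12.36
12.36 m^3


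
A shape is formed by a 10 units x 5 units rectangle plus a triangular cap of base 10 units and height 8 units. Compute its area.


Composite shape: rectangle + triangle
Rectangle area = 10 * 5 = 50
Triangle area = 0.5 * 10 * 8 = 40
Total = 50 + 40
Total = 90
90 units^2


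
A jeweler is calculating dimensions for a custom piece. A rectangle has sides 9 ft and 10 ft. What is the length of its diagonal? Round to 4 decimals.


Shape: rectangle (diagonal via Pythagoras)
Sides: 9 ft and 10 ft
Formula: d = sqrt(l^2 + w^2)
l^2 = 81, w^2 = 100
l^2 + w^2 = 181
d = sqrt(181)
d = 13.4536
13.4536 ft


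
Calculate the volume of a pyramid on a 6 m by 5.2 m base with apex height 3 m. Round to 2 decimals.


Shape: rectangular pyramid
Base: 6 m x 5.2 m, Height h = 3 m
Formula: V = (1/3) * base_area * h
base_area = 6 * 5.2 = 31.2
base_area * h = 31.2 * 3 = 93.6
V = 93.6 / 3
V = 31.2
31.2 m^3


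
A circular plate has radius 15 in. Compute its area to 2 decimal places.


Shape: circle
Radius r = 15 in
Formula: A = pi * r^2
r^2 = 15^2 = 225
A = pi * 225
A = 706.86
706.86 in^2


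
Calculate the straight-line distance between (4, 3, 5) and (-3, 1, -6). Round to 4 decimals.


3D distance between two points
P1 = (4, 3, 5), P2 = (-3, 1, -6)
Formula: d = sqrt((x2-x1)^2 + (y2-y1)^2 + (z2-z1)^2)
dx = -3 - 4 = -7
dy = 1 - 3 = -2
dz = -6 - 5 = -11
dx^2 + dy^2 + dz^2 = 49 + 4 + 121 = 174
d = sqrt(174)
d = 13.1909
13.1909 units


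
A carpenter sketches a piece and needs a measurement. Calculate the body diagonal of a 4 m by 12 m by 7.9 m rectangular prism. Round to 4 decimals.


Shape: rectangular box (space diagonal)
l = 4 m, w = 12 m, h = 7.9 m
Visualize: the diagonal of the base, then a right triangle with that diagonal and the height.
Formula: d = sqrt(l^2 + w^2 + h^2)
l^2 + w^2 + h^2 = 16 + 144 + 62.41 = 222.41
d = sqrt(222.41)
d = 14.9134
14.9134 m


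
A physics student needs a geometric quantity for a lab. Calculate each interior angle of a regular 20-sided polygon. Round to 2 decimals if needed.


Shape: regular icosagon (20 sides)
Formula: interior angle = (n - 2) * 180 / n
(n - 2) = 18
(n - 2) * 180 = 3240
angle = 3240 / 20
angle = 162
162 degrees


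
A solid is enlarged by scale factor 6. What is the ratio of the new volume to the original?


Linear scale factor k = 6
Rule: under a linear scaling by k, volumes scale by k^3.
k^3 = 6 * 6 * 6
k^3 = 36 * 6
k^3 = 216
Volume scales by a factor of 216.
216 (dimensionless)


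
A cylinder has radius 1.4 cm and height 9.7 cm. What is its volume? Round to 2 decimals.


Shape: cylinder
Radius r = 1.4 cm, Height h = 9.7 cm
Formula: V = pi * r^2 * h
r^2 = 1.96
V = pi * 1.96 * 9.7
V = 19.012 * pi
V = 59.73
59.73 cm^3


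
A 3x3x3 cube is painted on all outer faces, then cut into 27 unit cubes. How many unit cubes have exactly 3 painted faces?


Large cube: 3 x 3 x 3, cut into unit cubes.
Cubes with 3 painted faces are at the corners. A cube always has 8 corners.
Count = 8
8 unit cubes


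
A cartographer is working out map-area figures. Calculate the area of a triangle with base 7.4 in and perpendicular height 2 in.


Shape: triangle
Base b = 7.4 in, Height h = 2 in
Formula: A = (1/2) * b * h
A = 0.5 * 7.4 * 2
A = 0.5 * 14.8
A = 7.4
7.4 in^2


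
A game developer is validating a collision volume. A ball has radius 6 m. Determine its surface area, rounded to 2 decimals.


Shape: sphere
Radius r = 6 m
Formula: SA = 4 * pi * r^2
r^2 = 36
SA = 4 * pi * 36
SA = 144 * pi
SA = 452.39
452.39 m^2


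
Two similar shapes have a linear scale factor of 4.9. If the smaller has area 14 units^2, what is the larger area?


Linear scale factor k = 4.9
Original area = 14 units^2
Rule: under a linear scaling by k, areas scale by k^2.
k^2 = 4.9^2 = 24.01
New area = 14 * 24.01
New area = 336.14
336.14 units^2


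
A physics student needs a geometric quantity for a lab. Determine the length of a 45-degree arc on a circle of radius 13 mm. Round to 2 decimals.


Shape: circular arc
Radius r = 13 mm, Angle = 45 degrees
Formula: L = (angle/360) * 2 * pi * r
2 * pi * r = 26 * pi
L = (45/360) * 26 * pi
L = 3.25 * pi
L = 10.21
10.21 mm


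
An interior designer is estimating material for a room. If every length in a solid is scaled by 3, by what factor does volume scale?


Linear scale factor k = 3
Rule: under a linear scaling by k, volumes scale by k^3.
k^3 = 3 * 3 * 3
k^3 = 9 * 3
k^3 = 27
Volume scales by a factor of 27.
27 (dimensionless)


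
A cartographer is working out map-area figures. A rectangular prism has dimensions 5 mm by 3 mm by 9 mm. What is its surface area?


Shape: rectangular prism
l = 5 mm, w = 3 mm, h = 9 mm
Formula: SA = 2(lw + lh + wh)
lw = 15, lh = 45, wh = 27
lw + lh + wh = 87
SA = 2 * 87
SA = 174
174 mm^2


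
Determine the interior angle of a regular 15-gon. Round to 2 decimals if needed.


Shape: regular pentadecagon (15 sides)
Formula: interior angle = (n - 2) * 180 / n
(n - 2) = 13
(n - 2) * 180 = 2340
angle = 2340 / 15
angle = 156
156 degrees


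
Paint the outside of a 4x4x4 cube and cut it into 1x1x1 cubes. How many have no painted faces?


Large cube: 4 x 4 x 4, cut into unit cubes.
n = 4, so n - 2 = 2
Unpainted cubes form the interior (n - 2)^3 block.
(n - 2)^3 = 2^3 = 8
8 unit cubes


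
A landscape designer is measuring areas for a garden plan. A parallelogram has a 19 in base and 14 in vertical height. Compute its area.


Shape: parallelogram
Base b = 19 in, Height h = 14 in
Formula: A = b * h
A = 19 * 14
A = 266
266 in^2


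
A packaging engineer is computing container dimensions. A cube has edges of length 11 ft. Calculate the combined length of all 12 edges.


Shape: cube
Side s = 11 ft
A cube has 12 edges, all equal.
Formula: total edge length = 12 * s
Total = 12 * 11
Total = 132
132 ft


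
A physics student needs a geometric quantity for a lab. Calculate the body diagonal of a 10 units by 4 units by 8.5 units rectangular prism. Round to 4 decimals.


Shape: rectangular box (space diagonal)
l = 10 units, w = 4 units, h = 8.5 units
Visualize: the diagonal of the base, then a right triangle with that diagonal and the height.
Formula: d = sqrt(l^2 + w^2 + h^2)
l^2 + w^2 + h^2 = 100 + 16 + 72.25 = 188.25
d = sqrt(188.25)
d = 13.7204
13.7204 units


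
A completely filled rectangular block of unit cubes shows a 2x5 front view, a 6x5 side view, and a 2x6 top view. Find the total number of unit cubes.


Orthographic views of a solid rectangular block:
Front view 2 x 5 -> length = 2, height = 5
Side view 6 x 5 -> width = 6, height = 5 (consistent)
Top view 2 x 6 -> confirms length = 2, width = 6
The block is 2 x 6 x 5.
Total unit cubes = 2 * 6 * 5 = 60
60 unit cubes


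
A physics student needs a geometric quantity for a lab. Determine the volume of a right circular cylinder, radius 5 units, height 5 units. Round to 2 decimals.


Shape: cylinder
Radius r = 5 units, Height h = 5 units
Formula: V = pi * r^2 * h
r^2 = 25
V = pi * 25 * 5
V = 125 * pi
V = 392.7
392.7 units^3


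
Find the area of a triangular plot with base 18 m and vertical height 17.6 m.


Shape: triangle
Base b = 18 m, Height h = 17.6 m
Formula: A = (1/2) * b * h
A = 0.5 * 18 * 17.6
A = 0.5 * 316.8
A = 158.4
158.4 m^2


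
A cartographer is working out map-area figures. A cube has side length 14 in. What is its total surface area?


Shape: cube
Side s = 14 in
A cube has 6 square faces.
Formula: SA = 6 * s^2
s^2 = 196
SA = 6 * 196
SA = 1176
1176 in^2


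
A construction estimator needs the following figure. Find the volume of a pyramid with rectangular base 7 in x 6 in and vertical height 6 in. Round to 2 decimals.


Shape: rectangular pyramid
Base: 7 in x 6 in, Height h = 6 in
Formula: V = (1/3) * base_area * h
base_area = 7 * 6 = 42
base_area * h = 42 * 6 = 252
V = 252 / 3
V = 84
84 in^3


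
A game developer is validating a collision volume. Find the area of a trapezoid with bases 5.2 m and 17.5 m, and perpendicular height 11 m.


Shape: trapezoid
Parallel sides a = 5.2 m, b = 17.5 m; Height h = 11 m
Formula: A = (a + b) * h / 2
a + b = 5.2 + 17.5 = 22.7
A = 22.7 * 11 / 2
A = 249.7 / 2
A = 124.85
124.85 m^2


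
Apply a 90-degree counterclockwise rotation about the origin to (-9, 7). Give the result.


Transformation: rotation about the origin
Original point: (-9, 7)
Rule for 90 deg counterclockwise: (x, y) -> (-y, x)
Apply: (-9, 7) -> (-7, -9)
(-7, -9)


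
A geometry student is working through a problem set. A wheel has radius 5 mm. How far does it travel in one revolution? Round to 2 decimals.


Shape: circle
Radius r = 5 mm
Formula: C = 2 * pi * r
C = 2 * pi * 5
C = 10 * pi
C = 31.42
31.42 mm


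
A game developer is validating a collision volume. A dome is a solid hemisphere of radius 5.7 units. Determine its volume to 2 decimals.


Shape: hemisphere (half of a sphere)
Radius r = 5.7 units
Formula: V = (1/2) * (4/3) * pi * r^3 = (2/3) * pi * r^3
r^3 = 185.193
(2/3) * 185.193 = 123.462
V = 123.462 * pi
V = 387.87
387.87 units^3


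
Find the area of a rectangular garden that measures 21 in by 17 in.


Shape: rectangle
Length l = 21 in, Width w = 17 in
Formula: A = l * w
A = 21 * 17
A = 357
357 in^2


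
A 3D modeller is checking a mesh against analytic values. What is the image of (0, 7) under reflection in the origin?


Transformation: reflection
Original point: (0, 7)
Rule for reflection through the origin: (x, y) -> (-x, -y)
Apply: (0, 7) -> (0, -7)
(0, -7)


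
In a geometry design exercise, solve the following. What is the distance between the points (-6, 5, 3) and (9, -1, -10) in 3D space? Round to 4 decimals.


3D distance between two points
P1 = (-6, 5, 3), P2 = (9, -1, -10)
Formula: d = sqrt((x2-x1)^2 + (y2-y1)^2 + (z2-z1)^2)
dx = 9 - -6 = 15
dy = -1 - 5 = -6
dz = -10 - 3 = -13
dx^2 + dy^2 + dz^2 = 225 + 36 + 169 = 430
d = sqrt(430)
d = 20.7364
20.7364 units


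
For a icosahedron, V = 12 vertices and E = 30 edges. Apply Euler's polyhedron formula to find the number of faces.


Polyhedron: icosahedron
Euler's formula for convex polyhedra: V - E + F = 2
Given: V = 12 vertices and E = 30 edges
Solve for F:
F = 2 + E - V = 2 + 30 - 12 = 20
20 faces


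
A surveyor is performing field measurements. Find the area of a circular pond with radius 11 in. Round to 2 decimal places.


Shape: circle
Radius r = 11 in
Formula: A = pi * r^2
r^2 = 11^2 = 121
A = pi * 121
A = 380.13
380.13 in^2


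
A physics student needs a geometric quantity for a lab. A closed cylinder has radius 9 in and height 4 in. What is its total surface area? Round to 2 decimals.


Shape: closed cylinder
Radius r = 9 in, Height h = 4 in
Formula: SA = 2*pi*r^2 + 2*pi*r*h = 2*pi*r*(r + h)
r + h = 13
2 * r * (r + h) = 2 * 9 * 13 = 234
SA = 234 * pi
SA = 735.13
735.13 in^2


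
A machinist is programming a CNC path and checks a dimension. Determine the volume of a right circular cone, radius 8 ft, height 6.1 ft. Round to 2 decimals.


Shape: cone
Radius r = 8 ft, Height h = 6.1 ft
Formula: V = (1/3) * pi * r^2 * h
r^2 = 64
pi * r^2 * h = pi * 64 * 6.1 = 390.4 * pi
V = 390.4 * pi / 3
V = 408.83
408.83 ft^3


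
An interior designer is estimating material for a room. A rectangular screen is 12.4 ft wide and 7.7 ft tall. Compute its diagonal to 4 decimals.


Shape: rectangle (diagonal via Pythagoras)
Sides: 12.4 ft and 7.7 ft
Formula: d = sqrt(l^2 + w^2)
l^2 = 153.76, w^2 = 59.29
l^2 + w^2 = 213.05
d = sqrt(213.05)
d = 14.5962
14.5962 ft


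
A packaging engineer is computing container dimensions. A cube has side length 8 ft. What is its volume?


Shape: cube
Side s = 8 ft
Formula: V = s^3
V = 8 * 8 * 8
V = 64 * 8
V = 512
512 ft^3


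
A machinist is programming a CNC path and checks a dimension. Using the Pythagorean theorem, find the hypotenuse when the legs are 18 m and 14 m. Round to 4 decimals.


Shape: right triangle
Legs a = 18 m, b = 14 m
Formula: c = sqrt(a^2 + b^2)
a^2 = 324, b^2 = 196
a^2 + b^2 = 520
c = sqrt(520)
c = 22.8035
22.8035 m


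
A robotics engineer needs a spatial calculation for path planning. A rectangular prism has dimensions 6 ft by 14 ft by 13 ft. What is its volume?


Shape: rectangular prism
l = 6 ft, w = 14 ft, h = 13 ft
Formula: V = l * w * h
V = 6 * 14 * 13
V = 84 * 13
V = 1092
1092 ft^3


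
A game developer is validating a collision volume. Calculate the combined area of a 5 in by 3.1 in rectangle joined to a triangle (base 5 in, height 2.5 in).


Composite shape: rectangle + triangle
Rectangle area = 5 * 3.1 = 15.5
Triangle area = 0.5 * 5 * 2.5 = 6.25
Total = 15.5 + 6.25
Total = 21.75
21.75 in^2


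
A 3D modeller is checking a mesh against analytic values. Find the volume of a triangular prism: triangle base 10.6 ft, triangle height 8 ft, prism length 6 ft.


Shape: triangular prism
Triangle base = 10.6 ft, triangle height = 8 ft, prism length L = 6 ft
Formula: V = (1/2 * b * h_tri) * L
Cross-section area = 0.5 * 10.6 * 8 = 42.4
V = 42.4 * 6
V = 254.4
254.4 ft^3


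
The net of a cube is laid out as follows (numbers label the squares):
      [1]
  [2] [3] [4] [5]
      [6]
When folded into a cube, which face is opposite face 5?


Net: cross layout. Take square 3 as the base (bottom).
Fold the four squares in the horizontal row up around 3: 2 -> left, 4 -> right, 5 wraps to the top.
Fold 1 and 6 up from 3: 1 -> back, 6 -> front.
Opposite pairs are therefore: (1, 6), (2, 4), (3, 5).
Face 5 is opposite face 3.
face 3


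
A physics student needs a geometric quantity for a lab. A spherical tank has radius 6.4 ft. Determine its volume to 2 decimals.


Shape: sphere
Radius r = 6.4 ft
Formula: V = (4/3) * pi * r^3
r^3 = 262.144
(4/3) * 262.144 = 349.525333
V = 349.525333 * pi
V = 1098.07
1098.07 ft^3


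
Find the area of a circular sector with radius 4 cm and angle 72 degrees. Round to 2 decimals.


Shape: circular sector
Radius r = 4 cm, Angle = 72 degrees
Formula: A = (angle/360) * pi * r^2
r^2 = 16
Fraction of circle = 72/360
A = (72/360) * pi * 16
A = 3.2 * pi
A = 10.05
10.05 cm^2


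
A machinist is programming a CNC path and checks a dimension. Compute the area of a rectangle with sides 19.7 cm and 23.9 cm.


Shape: rectangle
Length l = 19.7 cm, Width w = 23.9 cm
Formula: A = l * w
A = 19.7 * 23.9
A = 470.83
470.83 cm^2


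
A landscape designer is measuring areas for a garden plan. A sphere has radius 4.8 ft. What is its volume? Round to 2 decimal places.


Shape: sphere
Radius r = 4.8 ft
Formula: V = (4/3) * pi * r^3
r^3 = 110.592
(4/3) * 110.592 = 147.456
V = 147.456 * pi
V = 463.25
463.25 ft^3


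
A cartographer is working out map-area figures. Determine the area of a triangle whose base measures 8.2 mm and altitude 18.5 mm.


Shape: triangle
Base b = 8.2 mm, Height h = 18.5 mm
Formula: A = (1/2) * b * h
A = 0.5 * 8.2 * 18.5
A = 0.5 * 151.7
A = 75.85
75.85 mm^2


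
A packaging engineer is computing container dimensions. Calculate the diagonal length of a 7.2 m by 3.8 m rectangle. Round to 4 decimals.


Shape: rectangle (diagonal via Pythagoras)
Sides: 7.2 m and 3.8 m
Formula: d = sqrt(l^2 + w^2)
l^2 = 51.84, w^2 = 14.44
l^2 + w^2 = 66.28
d = sqrt(66.28)
d = 8.1413
8.1413 m


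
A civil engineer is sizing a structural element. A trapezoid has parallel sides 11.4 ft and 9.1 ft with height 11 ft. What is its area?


Shape: trapezoid
Parallel sides a = 11.4 ft, b = 9.1 ft; Height h = 11 ft
Formula: A = (a + b) * h / 2
a + b = 11.4 + 9.1 = 20.5
A = 20.5 * 11 / 2
A = 225.5 / 2
A = 112.75
112.75 ft^2


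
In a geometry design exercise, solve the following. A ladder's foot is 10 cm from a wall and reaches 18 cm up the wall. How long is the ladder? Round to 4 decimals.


Shape: right triangle
Legs a = 10 cm, b = 18 cm
Formula: c = sqrt(a^2 + b^2)
a^2 = 100, b^2 = 324
a^2 + b^2 = 424
c = sqrt(424)
c = 20.5913
20.5913 cm
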